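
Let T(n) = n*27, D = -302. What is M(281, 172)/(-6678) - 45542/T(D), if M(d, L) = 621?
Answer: 16614769/3025134 ≈ 5.4922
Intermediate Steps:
T(n) = 27*n
M(281, 172)/(-6678) - 45542/T(D) = 621/(-6678) - 45542/(27*(-302)) = 621*(-1/6678) - 45542/(-8154) = -69/742 - 45542*(-1/8154) = -69/742 + 22771/4077 = 16614769/3025134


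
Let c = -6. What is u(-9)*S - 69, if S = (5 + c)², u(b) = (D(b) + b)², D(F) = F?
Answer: 255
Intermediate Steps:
u(b) = 4*b² (u(b) = (b + b)² = (2*b)² = 4*b²)
S = 1 (S = (5 - 6)² = (-1)² = 1)
u(-9)*S - 69 = (4*(-9)²)*1 - 69 = (4*81)*1 - 69 = 324*1 - 69 = 324 - 69 = 255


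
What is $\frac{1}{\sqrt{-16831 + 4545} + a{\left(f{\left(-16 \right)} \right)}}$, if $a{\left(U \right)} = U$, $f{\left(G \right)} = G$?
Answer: $- \frac{8}{6271} - \frac{i \sqrt{12286}}{12542} \approx -0.0012757 - 0.0088377 i$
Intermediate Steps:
$\frac{1}{\sqrt{-16831 + 4545} + a{\left(f{\left(-16 \right)} \right)}} = \frac{1}{\sqrt{-16831 + 4545} - 16} = \frac{1}{\sqrt{-12286} - 16} = \frac{1}{i \sqrt{12286} - 16} = \frac{1}{-16 + i \sqrt{12286}}$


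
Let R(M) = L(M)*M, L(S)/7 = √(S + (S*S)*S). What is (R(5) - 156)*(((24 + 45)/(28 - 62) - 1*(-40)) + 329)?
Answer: -973206/17 + 436695*√130/34 ≈ 89196.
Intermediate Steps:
L(S) = 7*√(S + S³) (L(S) = 7*√(S + (S*S)*S) = 7*√(S + S²*S) = 7*√(S + S³))
R(M) = 7*M*√(M + M³) (R(M) = (7*√(M + M³))*M = 7*M*√(M + M³))
(R(5) - 156)*(((24 + 45)/(28 - 62) - 1*(-40)) + 329) = (7*5*√(5 + 5³) - 156)*(((24 + 45)/(28 - 62) - 1*(-40)) + 329) = (7*5*√(5 + 125) - 156)*((69/(-34) + 40) + 329) = (7*5*√130 - 156)*((69*(-1/34) + 40) + 329) = (35*√130 - 156)*((-69/34 + 40) + 329) = (-156 + 35*√130)*(1291/34 + 329) = (-156 + 35*√130)*(12477/34) = -973206/17 + 436695*√130/34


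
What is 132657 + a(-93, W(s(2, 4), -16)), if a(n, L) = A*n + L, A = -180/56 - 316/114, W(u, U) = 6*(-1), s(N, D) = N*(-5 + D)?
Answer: 35433253/266 ≈ 1.3321e+5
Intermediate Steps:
W(u, U) = -6
A = -4777/798 (A = -180*1/56 - 316*1/114 = -45/14 - 158/57 = -4777/798 ≈ -5.9862)
a(n, L) = L - 4777*n/798 (a(n, L) = -4777*n/798 + L = L - 4777*n/798)
132657 + a(-93, W(s(2, 4), -16)) = 132657 + (-6 - 4777/798*(-93)) = 132657 + (-6 + 148087/266) = 132657 + 146491/266 = 35433253/266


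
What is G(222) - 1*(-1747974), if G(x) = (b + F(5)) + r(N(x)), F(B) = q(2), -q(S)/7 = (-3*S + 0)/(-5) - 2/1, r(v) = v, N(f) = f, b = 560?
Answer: 8743808/5 ≈ 1.7488e+6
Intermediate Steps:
q(S) = 14 - 21*S/5 (q(S) = -7*((-3*S + 0)/(-5) - 2/1) = -7*(-3*S*(-1/5) - 2*1) = -7*(3*S/5 - 2) = -7*(-2 + 3*S/5) = 14 - 21*S/5)
F(B) = 28/5 (F(B) = 14 - 21/5*2 = 14 - 42/5 = 28/5)
G(x) = 2828/5 + x (G(x) = (560 + 28/5) + x = 2828/5 + x)
G(222) - 1*(-1747974) = (2828/5 + 222) - 1*(-1747974) = 3938/5 + 1747974 = 8743808/5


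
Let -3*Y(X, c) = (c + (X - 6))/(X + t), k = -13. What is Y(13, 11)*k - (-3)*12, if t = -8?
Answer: 258/5 ≈ 51.600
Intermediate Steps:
Y(X, c) = -(-6 + X + c)/(3*(-8 + X)) (Y(X, c) = -(c + (X - 6))/(3*(X - 8)) = -(c + (-6 + X))/(3*(-8 + X)) = -(-6 + X + c)/(3*(-8 + X)))
Y(13, 11)*k - (-3)*12 = ((6 - 1*13 - 1*11)/(3*(-8 + 13)))*(-13) - (-3)*12 = ((⅓)*(6 - 13 - 11)/5)*(-13) - 3*(-12) = ((⅓)*(⅕)*(-18))*(-13) + 36 = -6/5*(-13) + 36 = 78/5 + 36 = 258/5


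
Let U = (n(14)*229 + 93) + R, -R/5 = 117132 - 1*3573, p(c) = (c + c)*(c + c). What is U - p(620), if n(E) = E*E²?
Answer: -1476926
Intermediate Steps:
n(E) = E³
p(c) = 4*c² (p(c) = (2*c)*(2*c) = 4*c²)
R = -567795 (R = -5*(117132 - 1*3573) = -5*(117132 - 3573) = -5*113559 = -567795)
U = 60674 (U = (14³*229 + 93) - 567795 = (2744*229 + 93) - 567795 = (628376 + 93) - 567795 = 628469 - 567795 = 60674)
U - p(620) = 60674 - 4*620² = 60674 - 4*384400 = 60674 - 1*1537600 = 60674 - 1537600 = -1476926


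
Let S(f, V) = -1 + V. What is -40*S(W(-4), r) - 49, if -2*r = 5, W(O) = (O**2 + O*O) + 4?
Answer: 91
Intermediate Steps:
W(O) = 4 + 2*O**2 (W(O) = (O**2 + O**2) + 4 = 2*O**2 + 4 = 4 + 2*O**2)
r = -5/2 (r = -1/2*5 = -5/2 ≈ -2.5000)
-40*S(W(-4), r) - 49 = -40*(-1 - 5/2) - 49 = -40*(-7/2) - 49 = 140 - 49 = 91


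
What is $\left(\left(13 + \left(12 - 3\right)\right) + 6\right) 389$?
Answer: $10892$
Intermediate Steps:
$\left(\left(13 + \left(12 - 3\right)\right) + 6\right) 389 = \left(\left(13 + 9\right) + 6\right) 389 = \left(22 + 6\right) 389 = 28 \cdot 389 = 10892$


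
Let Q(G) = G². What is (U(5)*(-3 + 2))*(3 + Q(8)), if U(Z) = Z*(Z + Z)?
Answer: -3350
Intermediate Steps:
U(Z) = 2*Z² (U(Z) = Z*(2*Z) = 2*Z²)
(U(5)*(-3 + 2))*(3 + Q(8)) = ((2*5²)*(-3 + 2))*(3 + 8²) = ((2*25)*(-1))*(3 + 64) = (50*(-1))*67 = -50*67 = -3350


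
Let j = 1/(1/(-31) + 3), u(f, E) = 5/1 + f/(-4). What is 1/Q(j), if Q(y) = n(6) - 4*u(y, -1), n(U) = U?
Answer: -92/1257 ≈ -0.073190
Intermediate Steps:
u(f, E) = 5 - f/4 (u(f, E) = 5*1 + f*(-¼) = 5 - f/4)
j = 31/92 (j = 1/(-1/31 + 3) = 1/(92/31) = 31/92 ≈ 0.33696)
Q(y) = -14 + y (Q(y) = 6 - 4*(5 - y/4) = 6 + (-20 + y) = -14 + y)
1/Q(j) = 1/(-14 + 31/92) = 1/(-1257/92) = -92/1257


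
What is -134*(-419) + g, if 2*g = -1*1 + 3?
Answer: 56147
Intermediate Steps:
g = 1 (g = (-1*1 + 3)/2 = (-1 + 3)/2 = (½)*2 = 1)
-134*(-419) + g = -134*(-419) + 1 = 56146 + 1 = 56147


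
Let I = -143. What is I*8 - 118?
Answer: -1262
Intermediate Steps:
I*8 - 118 = -143*8 - 118 = -1144 - 118 = -1262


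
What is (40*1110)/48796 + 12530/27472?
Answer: 228896335/167565464 ≈ 1.3660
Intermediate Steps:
(40*1110)/48796 + 12530/27472 = 44400*(1/48796) + 12530*(1/27472) = 11100/12199 + 6265/13736 = 228896335/167565464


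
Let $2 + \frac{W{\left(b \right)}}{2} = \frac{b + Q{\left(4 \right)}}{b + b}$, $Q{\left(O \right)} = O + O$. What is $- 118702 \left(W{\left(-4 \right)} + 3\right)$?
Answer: $237404$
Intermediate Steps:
$Q{\left(O \right)} = 2 O$
$W{\left(b \right)} = -4 + \frac{8 + b}{b}$ ($W{\left(b \right)} = -4 + 2 \frac{b + 2 \cdot 4}{b + b} = -4 + 2 \frac{b + 8}{2 b} = -4 + 2 \left(8 + b\right) \frac{1}{2 b} = -4 + 2 \frac{8 + b}{2 b} = -4 + \frac{8 + b}{b}$)
$- 118702 \left(W{\left(-4 \right)} + 3\right) = - 118702 \left(\left(-3 + \frac{8}{-4}\right) + 3\right) = - 118702 \left(\left(-3 + 8 \left(- \frac{1}{4}\right)\right) + 3\right) = - 118702 \left(\left(-3 - 2\right) + 3\right) = - 118702 \left(-5 + 3\right) = \left(-118702\right) \left(-2\right) = 237404$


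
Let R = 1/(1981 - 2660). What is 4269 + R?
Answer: 2898650/679 ≈ 4269.0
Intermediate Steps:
R = -1/679 (R = 1/(-679) = -1/679 ≈ -0.0014728)
4269 + R = 4269 - 1/679 = 2898650/679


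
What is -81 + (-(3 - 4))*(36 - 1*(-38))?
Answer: -7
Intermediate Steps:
-81 + (-(3 - 4))*(36 - 1*(-38)) = -81 + (-1*(-1))*(36 + 38) = -81 + 1*74 = -81 + 74 = -7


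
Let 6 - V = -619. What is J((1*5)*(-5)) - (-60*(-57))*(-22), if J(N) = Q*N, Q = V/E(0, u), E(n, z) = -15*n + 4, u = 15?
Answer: 285335/4 ≈ 71334.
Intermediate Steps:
V = 625 (V = 6 - 1*(-619) = 6 + 619 = 625)
E(n, z) = 4 - 15*n
Q = 625/4 (Q = 625/(4 - 15*0) = 625/(4 + 0) = 625/4 ≈ 156.25)
J(N) = 625*N/4
J((1*5)*(-5)) - (-60*(-57))*(-22) = 625*((1*5)*(-5))/4 - (-60*(-57))*(-22) = 625*(5*(-5))/4 - 3420*(-22) = (625/4)*(-25) - 1*(-75240) = -15625/4 + 75240 = 285335/4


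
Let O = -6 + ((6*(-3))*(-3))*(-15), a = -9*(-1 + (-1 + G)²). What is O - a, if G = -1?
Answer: -789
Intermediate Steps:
a = -27 (a = -9*(-1 + (-1 - 1)²) = -9*(-1 + (-2)²) = -9*(-1 + 4) = -9*3 = -27)
O = -816 (O = -6 - 18*(-3)*(-15) = -6 + 54*(-15) = -6 - 810 = -816)
O - a = -816 - 1*(-27) = -816 + 27 = -789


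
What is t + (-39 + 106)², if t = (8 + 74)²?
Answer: 11213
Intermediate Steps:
t = 6724 (t = 82² = 6724)
t + (-39 + 106)² = 6724 + (-39 + 106)² = 6724 + 67² = 6724 + 4489 = 11213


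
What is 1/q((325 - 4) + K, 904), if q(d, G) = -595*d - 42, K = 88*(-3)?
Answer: -1/33957 ≈ -2.9449e-5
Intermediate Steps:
K = -264
q(d, G) = -42 - 595*d
1/q((325 - 4) + K, 904) = 1/(-42 - 595*((325 - 4) - 264)) = 1/(-42 - 595*(321 - 264)) = 1/(-42 - 595*57) = 1/(-42 - 33915) = 1/(-33957) = -1/33957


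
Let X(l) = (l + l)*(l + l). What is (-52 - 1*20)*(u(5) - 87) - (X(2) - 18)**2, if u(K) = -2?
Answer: 6404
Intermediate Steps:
X(l) = 4*l**2 (X(l) = (2*l)*(2*l) = 4*l**2)
(-52 - 1*20)*(u(5) - 87) - (X(2) - 18)**2 = (-52 - 1*20)*(-2 - 87) - (4*2**2 - 18)**2 = (-52 - 20)*(-89) - (4*4 - 18)**2 = -72*(-89) - (16 - 18)**2 = 6408 - 1*(-2)**2 = 6408 - 1*4 = 6408 - 4 = 6404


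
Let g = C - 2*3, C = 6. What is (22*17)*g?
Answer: 0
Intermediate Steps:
g = 0 (g = 6 - 2*3 = 6 - 6 = 0)
(22*17)*g = (22*17)*0 = 374*0 = 0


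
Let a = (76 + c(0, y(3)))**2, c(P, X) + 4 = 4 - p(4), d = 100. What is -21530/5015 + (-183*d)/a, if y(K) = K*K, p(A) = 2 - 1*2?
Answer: -10806589/1448332 ≈ -7.4614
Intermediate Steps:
p(A) = 0 (p(A) = 2 - 2 = 0)
y(K) = K**2
c(P, X) = 0 (c(P, X) = -4 + (4 - 1*0) = -4 + (4 + 0) = -4 + 4 = 0)
a = 5776 (a = (76 + 0)**2 = 76**2 = 5776)
-21530/5015 + (-183*d)/a = -21530/5015 - 183*100/5776 = -21530*1/5015 - 18300*1/5776 = -4306/1003 - 4575/1444 = -10806589/1448332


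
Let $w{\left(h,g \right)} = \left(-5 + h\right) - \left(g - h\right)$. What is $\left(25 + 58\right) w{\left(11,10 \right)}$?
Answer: $581$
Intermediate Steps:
$w{\left(h,g \right)} = -5 - g + 2 h$
$\left(25 + 58\right) w{\left(11,10 \right)} = \left(25 + 58\right) \left(-5 - 10 + 2 \cdot 11\right) = 83 \left(-5 - 10 + 22\right) = 83 \cdot 7 = 581$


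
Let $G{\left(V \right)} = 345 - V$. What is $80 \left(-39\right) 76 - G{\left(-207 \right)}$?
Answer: $-237672$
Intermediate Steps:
$80 \left(-39\right) 76 - G{\left(-207 \right)} = 80 \left(-39\right) 76 - \left(345 - -207\right) = \left(-3120\right) 76 - \left(345 + 207\right) = -237120 - 552 = -237672$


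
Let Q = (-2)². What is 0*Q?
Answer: 0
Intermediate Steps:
Q = 4
0*Q = 0*4 = 0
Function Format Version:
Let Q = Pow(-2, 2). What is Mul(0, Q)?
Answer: 0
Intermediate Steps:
Q = 4
Mul(0, Q) = Mul(0, 4) = 0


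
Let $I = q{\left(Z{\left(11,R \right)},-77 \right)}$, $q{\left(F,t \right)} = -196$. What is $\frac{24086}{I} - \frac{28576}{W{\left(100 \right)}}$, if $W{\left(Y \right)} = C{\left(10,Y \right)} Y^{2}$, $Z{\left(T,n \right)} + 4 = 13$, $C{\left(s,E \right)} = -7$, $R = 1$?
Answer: $- \frac{7501871}{61250} \approx -122.48$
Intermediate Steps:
$Z{\left(T,n \right)} = 9$ ($Z{\left(T,n \right)} = -4 + 13 = 9$)
$I = -196$
$W{\left(Y \right)} = - 7 Y^{2}$
$\frac{24086}{I} - \frac{28576}{W{\left(100 \right)}} = \frac{24086}{-196} - \frac{28576}{\left(-7\right) 100^{2}} = 24086 \left(- \frac{1}{196}\right) - \frac{28576}{\left(-7\right) 10000} = - \frac{12043}{98} - \frac{28576}{-70000} = - \frac{12043}{98} - - \frac{1786}{4375} = - \frac{12043}{98} + \frac{1786}{4375} = - \frac{7501871}{61250}$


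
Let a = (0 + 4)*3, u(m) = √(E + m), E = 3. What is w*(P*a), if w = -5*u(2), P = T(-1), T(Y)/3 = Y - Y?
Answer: 0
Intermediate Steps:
T(Y) = 0 (T(Y) = 3*(Y - Y) = 3*0 = 0)
P = 0
u(m) = √(3 + m)
a = 12 (a = 4*3 = 12)
w = -5*√5 (w = -5*√(3 + 2) = -5*√5 ≈ -11.180)
w*(P*a) = (-5*√5)*(0*12) = -5*√5*0 = 0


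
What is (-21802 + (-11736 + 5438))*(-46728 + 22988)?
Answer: 667094000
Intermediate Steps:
(-21802 + (-11736 + 5438))*(-46728 + 22988) = (-21802 - 6298)*(-23740) = -28100*(-23740) = 667094000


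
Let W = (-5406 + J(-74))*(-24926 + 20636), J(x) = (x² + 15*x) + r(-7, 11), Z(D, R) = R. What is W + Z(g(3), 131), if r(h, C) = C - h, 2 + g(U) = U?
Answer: 4384511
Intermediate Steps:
g(U) = -2 + U
J(x) = 18 + x² + 15*x (J(x) = (x² + 15*x) + (11 - 1*(-7)) = (x² + 15*x) + (11 + 7) = (x² + 15*x) + 18 = 18 + x² + 15*x)
W = 4384380 (W = (-5406 + (18 + (-74)² + 15*(-74)))*(-24926 + 20636) = (-5406 + (18 + 5476 - 1110))*(-4290) = (-5406 + 4384)*(-4290) = -1022*(-4290) = 4384380)
W + Z(g(3), 131) = 4384380 + 131 = 4384511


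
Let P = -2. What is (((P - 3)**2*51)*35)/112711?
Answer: 44625/112711 ≈ 0.39592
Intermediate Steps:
(((P - 3)**2*51)*35)/112711 = (((-2 - 3)**2*51)*35)/112711 = (((-5)**2*51)*35)*(1/112711) = ((25*51)*35)*(1/112711) = (1275*35)*(1/112711) = 44625*(1/112711) = 44625/112711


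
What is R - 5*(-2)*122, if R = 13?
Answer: 1233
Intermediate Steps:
R - 5*(-2)*122 = 13 - 5*(-2)*122 = 13 + 10*122 = 13 + 1220 = 1233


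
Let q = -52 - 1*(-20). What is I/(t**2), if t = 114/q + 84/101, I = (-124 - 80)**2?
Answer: 12075372544/2163841 ≈ 5580.5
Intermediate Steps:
q = -32 (q = -52 + 20 = -32)
I = 41616 (I = (-204)**2 = 41616)
t = -4413/1616 (t = 114/(-32) + 84/101 = 114*(-1/32) + 84*(1/101) = -57/16 + 84/101 = -4413/1616 ≈ -2.7308)
I/(t**2) = 41616/((-4413/1616)**2) = 41616/(19474569/2611456) = 41616*(2611456/19474569) = 12075372544/2163841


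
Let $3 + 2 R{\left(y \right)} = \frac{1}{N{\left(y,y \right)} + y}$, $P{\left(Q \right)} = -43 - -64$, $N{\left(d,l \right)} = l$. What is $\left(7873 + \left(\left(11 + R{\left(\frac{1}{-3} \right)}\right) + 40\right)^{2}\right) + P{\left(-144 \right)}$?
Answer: $\frac{164329}{16} \approx 10271.0$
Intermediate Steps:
$P{\left(Q \right)} = 21$ ($P{\left(Q \right)} = -43 + 64 = 21$)
$R{\left(y \right)} = - \frac{3}{2} + \frac{1}{4 y}$ ($R{\left(y \right)} = - \frac{3}{2} + \frac{1}{2 \left(y + y\right)} = - \frac{3}{2} + \frac{1}{2 \cdot 2 y} = - \frac{3}{2} + \frac{\frac{1}{2} \frac{1}{y}}{2} = - \frac{3}{2} + \frac{1}{4 y}$)
$\left(7873 + \left(\left(11 + R{\left(\frac{1}{-3} \right)}\right) + 40\right)^{2}\right) + P{\left(-144 \right)} = \left(7873 + \left(\left(11 + \frac{1 - \frac{6}{-3}}{4 \frac{1}{-3}}\right) + 40\right)^{2}\right) + 21 = \left(7873 + \left(\left(11 + \frac{1 - -2}{4 \left(- \frac{1}{3}\right)}\right) + 40\right)^{2}\right) + 21 = \left(7873 + \left(\left(11 + \frac{1}{4} \left(-3\right) \left(1 + 2\right)\right) + 40\right)^{2}\right) + 21 = \left(7873 + \left(\left(11 + \frac{1}{4} \left(-3\right) 3\right) + 40\right)^{2}\right) + 21 = \left(7873 + \left(\left(11 - \frac{9}{4}\right) + 40\right)^{2}\right) + 21 = \left(7873 + \left(\frac{35}{4} + 40\right)^{2}\right) + 21 = \left(7873 + \left(\frac{195}{4}\right)^{2}\right) + 21 = \left(7873 + \frac{38025}{16}\right) + 21 = \frac{163993}{16} + 21 = \frac{164329}{16}$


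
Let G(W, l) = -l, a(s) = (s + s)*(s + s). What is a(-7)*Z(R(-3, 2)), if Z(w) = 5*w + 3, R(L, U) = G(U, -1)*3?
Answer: 3528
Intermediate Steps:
a(s) = 4*s² (a(s) = (2*s)*(2*s) = 4*s²)
R(L, U) = 3 (R(L, U) = -1*(-1)*3 = 1*3 = 3)
Z(w) = 3 + 5*w
a(-7)*Z(R(-3, 2)) = (4*(-7)²)*(3 + 5*3) = (4*49)*(3 + 15) = 196*18 = 3528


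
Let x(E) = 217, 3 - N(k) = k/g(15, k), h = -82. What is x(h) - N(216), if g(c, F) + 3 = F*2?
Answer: 30674/143 ≈ 214.50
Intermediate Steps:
g(c, F) = -3 + 2*F (g(c, F) = -3 + F*2 = -3 + 2*F)
N(k) = 3 - k/(-3 + 2*k)
x(h) - N(216) = 217 - (-9 + 5*216)/(-3 + 2*216) = 217 - (-9 + 1080)/(-3 + 432) = 217 - 1071/429 = 217 - 1*357/143 = 217 - 357/143 = 30674/143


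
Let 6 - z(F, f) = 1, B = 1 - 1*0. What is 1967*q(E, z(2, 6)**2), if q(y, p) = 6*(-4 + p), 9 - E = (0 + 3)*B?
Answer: 247842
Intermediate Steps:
B = 1 (B = 1 + 0 = 1)
z(F, f) = 5 (z(F, f) = 6 - 1*1 = 6 - 1 = 5)
E = 6 (E = 9 - (0 + 3) = 9 - 3 = 6)
q(y, p) = -24 + 6*p
1967*q(E, z(2, 6)**2) = 1967*(-24 + 6*5**2) = 1967*(-24 + 6*25) = 1967*(-24 + 150) = 1967*126 = 247842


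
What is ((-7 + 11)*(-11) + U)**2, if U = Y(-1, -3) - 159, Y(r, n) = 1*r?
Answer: 41616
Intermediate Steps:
Y(r, n) = r
U = -160 (U = -1 - 159 = -160)
((-7 + 11)*(-11) + U)**2 = ((-7 + 11)*(-11) - 160)**2 = (4*(-11) - 160)**2 = (-44 - 160)**2 = (-204)**2 = 41616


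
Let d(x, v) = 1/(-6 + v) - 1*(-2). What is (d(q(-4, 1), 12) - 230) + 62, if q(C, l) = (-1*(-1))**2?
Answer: -995/6 ≈ -165.83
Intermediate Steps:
q(C, l) = 1 (q(C, l) = 1**2 = 1)
d(x, v) = 2 + 1/(-6 + v) (d(x, v) = 1/(-6 + v) + 2 = 2 + 1/(-6 + v))
(d(q(-4, 1), 12) - 230) + 62 = ((-11 + 2*12)/(-6 + 12) - 230) + 62 = ((-11 + 24)/6 - 230) + 62 = ((1/6)*13 - 230) + 62 = (13/6 - 230) + 62 = -1367/6 + 62 = -995/6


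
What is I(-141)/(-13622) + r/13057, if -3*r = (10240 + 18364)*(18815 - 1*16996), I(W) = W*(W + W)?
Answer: -355159692887/266793681 ≈ -1331.2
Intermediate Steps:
I(W) = 2*W**2 (I(W) = W*(2*W) = 2*W**2)
r = -52030676/3 (r = -(10240 + 18364)*(18815 - 1*16996)/3 = -28604*(18815 - 16996)/3 = -28604*1819/3 = -1/3*52030676 = -52030676/3 ≈ -1.7344e+7)
I(-141)/(-13622) + r/13057 = (2*(-141)**2)/(-13622) - 52030676/3/13057 = (2*19881)*(-1/13622) - 52030676/3*1/13057 = 39762*(-1/13622) - 52030676/39171 = -19881/6811 - 52030676/39171 = -355159692887/266793681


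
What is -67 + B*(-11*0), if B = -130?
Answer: -67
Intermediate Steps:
-67 + B*(-11*0) = -67 - (-1430)*0 = -67 - 130*0 = -67 + 0 = -67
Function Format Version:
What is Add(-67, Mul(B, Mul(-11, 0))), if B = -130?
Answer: -67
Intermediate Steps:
Add(-67, Mul(B, Mul(-11, 0))) = Add(-67, Mul(-130, Mul(-11, 0))) = Add(-67, Mul(-130, 0)) = Add(-67, 0) = -67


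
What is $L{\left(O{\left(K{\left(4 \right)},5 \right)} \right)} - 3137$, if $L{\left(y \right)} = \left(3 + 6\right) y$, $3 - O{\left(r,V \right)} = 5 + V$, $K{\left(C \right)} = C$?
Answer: $-3200$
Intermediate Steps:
$O{\left(r,V \right)} = -2 - V$ ($O{\left(r,V \right)} = 3 - \left(5 + V\right) = -2 - V$)
$L{\left(y \right)} = 9 y$
$L{\left(O{\left(K{\left(4 \right)},5 \right)} \right)} - 3137 = 9 \left(-2 - 5\right) - 3137 = 9 \left(-7\right) - 3137 = -63 - 3137 = -3200$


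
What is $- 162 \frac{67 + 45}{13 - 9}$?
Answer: $-4536$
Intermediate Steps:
$- 162 \frac{67 + 45}{13 - 9} = - 162 \cdot \frac{112}{4} = - 162 \cdot 112 \cdot \frac{1}{4} = \left(-162\right) 28 = -4536$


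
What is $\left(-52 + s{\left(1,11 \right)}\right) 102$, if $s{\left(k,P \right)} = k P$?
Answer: $-4182$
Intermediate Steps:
$s{\left(k,P \right)} = P k$
$\left(-52 + s{\left(1,11 \right)}\right) 102 = \left(-52 + 11 \cdot 1\right) 102 = \left(-52 + 11\right) 102 = \left(-41\right) 102 = -4182$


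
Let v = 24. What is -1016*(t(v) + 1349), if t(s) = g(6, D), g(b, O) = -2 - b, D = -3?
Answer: -1362456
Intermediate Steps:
t(s) = -8 (t(s) = -2 - 1*6 = -2 - 6 = -8)
-1016*(t(v) + 1349) = -1016*(-8 + 1349) = -1016*1341 = -1362456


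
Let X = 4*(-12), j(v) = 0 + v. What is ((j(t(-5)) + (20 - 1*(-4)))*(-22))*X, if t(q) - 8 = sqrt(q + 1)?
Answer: 33792 + 2112*I ≈ 33792.0 + 2112.0*I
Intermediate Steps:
t(q) = 8 + sqrt(1 + q) (t(q) = 8 + sqrt(q + 1) = 8 + sqrt(1 + q))
j(v) = v
X = -48
((j(t(-5)) + (20 - 1*(-4)))*(-22))*X = (((8 + sqrt(1 - 5)) + (20 - 1*(-4)))*(-22))*(-48) = (((8 + sqrt(-4)) + (20 + 4))*(-22))*(-48) = (((8 + 2*I) + 24)*(-22))*(-48) = ((32 + 2*I)*(-22))*(-48) = (-704 - 44*I)*(-48) = 33792 + 2112*I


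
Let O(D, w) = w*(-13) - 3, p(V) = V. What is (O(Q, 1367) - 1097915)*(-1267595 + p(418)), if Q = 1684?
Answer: 1413775439953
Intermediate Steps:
O(D, w) = -3 - 13*w (O(D, w) = -13*w - 3 = -3 - 13*w)
(O(Q, 1367) - 1097915)*(-1267595 + p(418)) = ((-3 - 13*1367) - 1097915)*(-1267595 + 418) = ((-3 - 17771) - 1097915)*(-1267177) = (-17774 - 1097915)*(-1267177) = -1115689*(-1267177) = 1413775439953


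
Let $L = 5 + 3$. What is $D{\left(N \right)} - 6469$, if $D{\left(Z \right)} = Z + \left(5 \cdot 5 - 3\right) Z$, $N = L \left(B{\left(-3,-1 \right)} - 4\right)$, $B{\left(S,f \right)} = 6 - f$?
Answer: $-5917$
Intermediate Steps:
$L = 8$
$N = 24$ ($N = 8 \left(\left(6 - -1\right) - 4\right) = 8 \left(\left(6 + 1\right) - 4\right) = 8 \left(7 - 4\right) = 8 \cdot 3 = 24$)
$D{\left(Z \right)} = 23 Z$ ($D{\left(Z \right)} = Z + \left(25 - 3\right) Z = Z + 22 Z = 23 Z$)
$D{\left(N \right)} - 6469 = 23 \cdot 24 - 6469 = 552 - 6469 = -5917$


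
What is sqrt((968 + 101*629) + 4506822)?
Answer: sqrt(4571319) ≈ 2138.1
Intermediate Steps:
sqrt((968 + 101*629) + 4506822) = sqrt((968 + 63529) + 4506822) = sqrt(64497 + 4506822) = sqrt(4571319)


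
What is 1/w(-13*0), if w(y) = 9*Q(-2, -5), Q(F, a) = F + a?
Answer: -1/63 ≈ -0.015873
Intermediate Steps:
w(y) = -63 (w(y) = 9*(-2 - 5) = 9*(-7) = -63)
1/w(-13*0) = 1/(-63) = -1/63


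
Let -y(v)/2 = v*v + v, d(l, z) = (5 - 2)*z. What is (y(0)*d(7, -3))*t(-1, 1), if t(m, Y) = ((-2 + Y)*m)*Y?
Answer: 0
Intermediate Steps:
d(l, z) = 3*z
t(m, Y) = Y*m*(-2 + Y) (t(m, Y) = (m*(-2 + Y))*Y = Y*m*(-2 + Y))
y(v) = -2*v - 2*v**2 (y(v) = -2*(v*v + v) = -2*(v**2 + v) = -2*(v + v**2) = -2*v - 2*v**2)
(y(0)*d(7, -3))*t(-1, 1) = ((-2*0*(1 + 0))*(3*(-3)))*(1*(-1)*(-2 + 1)) = (-2*0*1*(-9))*(1*(-1)*(-1)) = (0*(-9))*1 = 0*1 = 0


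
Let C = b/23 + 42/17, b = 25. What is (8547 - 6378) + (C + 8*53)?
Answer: 1015254/391 ≈ 2596.6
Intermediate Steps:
C = 1391/391 (C = 25/23 + 42/17 = 1391/391 ≈ 3.5575)
(8547 - 6378) + (C + 8*53) = (8547 - 6378) + (1391/391 + 8*53) = 2169 + (1391/391 + 424) = 2169 + 167175/391 = 1015254/391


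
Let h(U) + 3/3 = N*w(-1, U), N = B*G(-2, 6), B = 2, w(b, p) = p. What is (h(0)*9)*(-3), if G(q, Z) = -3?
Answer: 27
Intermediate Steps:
N = -6 (N = 2*(-3) = -6)
h(U) = -1 - 6*U
(h(0)*9)*(-3) = ((-1 - 6*0)*9)*(-3) = ((-1 + 0)*9)*(-3) = -1*9*(-3) = -9*(-3) = 27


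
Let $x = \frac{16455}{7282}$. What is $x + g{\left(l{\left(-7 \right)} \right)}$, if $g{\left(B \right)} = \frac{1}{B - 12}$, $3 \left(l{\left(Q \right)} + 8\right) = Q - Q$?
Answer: $\frac{160909}{72820} \approx 2.2097$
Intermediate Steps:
$l{\left(Q \right)} = -8$ ($l{\left(Q \right)} = -8 + \frac{Q - Q}{3} = -8 + \frac{1}{3} \cdot 0 = -8 + 0 = -8$)
$x = \frac{16455}{7282}$ ($x = 16455 \cdot \frac{1}{7282} = \frac{16455}{7282} \approx 2.2597$)
$g{\left(B \right)} = \frac{1}{-12 + B}$
$x + g{\left(l{\left(-7 \right)} \right)} = \frac{16455}{7282} + \frac{1}{-12 - 8} = \frac{16455}{7282} + \frac{1}{-20} = \frac{16455}{7282} - \frac{1}{20} = \frac{160909}{72820}$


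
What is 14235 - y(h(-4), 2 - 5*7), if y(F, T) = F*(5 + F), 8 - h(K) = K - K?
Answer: 14131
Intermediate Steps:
h(K) = 8 (h(K) = 8 - (K - K) = 8 - 1*0 = 8 + 0 = 8)
14235 - y(h(-4), 2 - 5*7) = 14235 - 8*(5 + 8) = 14235 - 8*13 = 14235 - 1*104 = 14235 - 104 = 14131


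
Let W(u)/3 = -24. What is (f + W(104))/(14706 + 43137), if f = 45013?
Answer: 44941/57843 ≈ 0.77695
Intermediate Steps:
W(u) = -72 (W(u) = 3*(-24) = -72)
(f + W(104))/(14706 + 43137) = (45013 - 72)/(14706 + 43137) = 44941/57843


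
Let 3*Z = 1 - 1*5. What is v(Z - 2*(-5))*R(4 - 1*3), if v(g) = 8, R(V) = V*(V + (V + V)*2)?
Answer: 40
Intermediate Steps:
Z = -4/3 (Z = (1 - 1*5)/3 = (1 - 5)/3 = (⅓)*(-4) = -4/3 ≈ -1.3333)
R(V) = 5*V² (R(V) = V*(V + (2*V)*2) = V*(V + 4*V) = V*(5*V) = 5*V²)
v(Z - 2*(-5))*R(4 - 1*3) = 8*(5*(4 - 1*3)²) = 8*(5*(4 - 3)²) = 8*(5*1²) = 8*(5*1) = 8*5 = 40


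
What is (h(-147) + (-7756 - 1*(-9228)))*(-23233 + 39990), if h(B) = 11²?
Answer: 26693901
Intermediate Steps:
h(B) = 121
(h(-147) + (-7756 - 1*(-9228)))*(-23233 + 39990) = (121 + (-7756 - 1*(-9228)))*(-23233 + 39990) = (121 + (-7756 + 9228))*16757 = (121 + 1472)*16757 = 1593*16757 = 26693901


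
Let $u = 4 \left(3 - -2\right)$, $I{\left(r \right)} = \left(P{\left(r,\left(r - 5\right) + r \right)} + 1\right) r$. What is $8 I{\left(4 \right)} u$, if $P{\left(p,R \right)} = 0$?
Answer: $640$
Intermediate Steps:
$I{\left(r \right)} = r$ ($I{\left(r \right)} = \left(0 + 1\right) r = 1 r = r$)
$u = 20$ ($u = 4 \left(3 + 2\right) = 4 \cdot 5 = 20$)
$8 I{\left(4 \right)} u = 8 \cdot 4 \cdot 20 = 32 \cdot 20 = 640$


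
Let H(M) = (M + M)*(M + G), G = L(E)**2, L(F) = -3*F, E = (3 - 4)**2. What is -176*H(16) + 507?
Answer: -140293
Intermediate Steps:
E = 1 (E = (-1)**2 = 1)
G = 9 (G = (-3*1)**2 = (-3)**2 = 9)
H(M) = 2*M*(9 + M) (H(M) = (M + M)*(M + 9) = (2*M)*(9 + M) = 2*M*(9 + M))
-176*H(16) + 507 = -352*16*(9 + 16) + 507 = -352*16*25 + 507 = -176*800 + 507 = -140800 + 507 = -140293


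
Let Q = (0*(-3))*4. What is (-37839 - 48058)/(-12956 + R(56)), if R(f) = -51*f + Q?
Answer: 85897/15812 ≈ 5.4324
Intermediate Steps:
Q = 0 (Q = 0*4 = 0)
R(f) = -51*f (R(f) = -51*f + 0 = -51*f)
(-37839 - 48058)/(-12956 + R(56)) = (-37839 - 48058)/(-12956 - 51*56) = -85897/(-12956 - 2856) = -85897/(-15812) = -85897*(-1/15812) = 85897/15812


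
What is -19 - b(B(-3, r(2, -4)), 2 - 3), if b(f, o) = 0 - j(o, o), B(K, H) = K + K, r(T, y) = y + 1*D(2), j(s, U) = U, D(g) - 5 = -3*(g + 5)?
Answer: -20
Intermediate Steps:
D(g) = -10 - 3*g (D(g) = 5 - 3*(g + 5) = 5 - 3*(5 + g) = 5 + (-15 - 3*g) = -10 - 3*g)
r(T, y) = -16 + y (r(T, y) = y + 1*(-10 - 3*2) = y + 1*(-10 - 6) = y + 1*(-16) = y - 16 = -16 + y)
B(K, H) = 2*K
b(f, o) = -o (b(f, o) = 0 - o = -o)
-19 - b(B(-3, r(2, -4)), 2 - 3) = -19 - (-1)*(2 - 3) = -19 - (-1)*(-1) = -19 - 1*1 = -19 - 1 = -20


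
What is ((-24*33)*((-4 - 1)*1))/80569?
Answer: 3960/80569 ≈ 0.049150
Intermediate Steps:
((-24*33)*((-4 - 1)*1))/80569 = -(-3960)*(1/80569) = -792*(-5)*(1/80569) = 3960*(1/80569) = 3960/80569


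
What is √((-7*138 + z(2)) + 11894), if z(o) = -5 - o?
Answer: √10921 ≈ 104.50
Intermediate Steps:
√((-7*138 + z(2)) + 11894) = √((-7*138 + (-5 - 1*2)) + 11894) = √((-966 + (-5 - 2)) + 11894) = √((-966 - 7) + 11894) = √(-973 + 11894) = √10921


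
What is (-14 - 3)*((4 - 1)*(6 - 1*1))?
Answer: -255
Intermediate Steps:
(-14 - 3)*((4 - 1)*(6 - 1*1)) = -51*(6 - 1) = -51*5 = -17*15 = -255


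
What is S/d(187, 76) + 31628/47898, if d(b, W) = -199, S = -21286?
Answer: 512925400/4765851 ≈ 107.63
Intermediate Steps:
S/d(187, 76) + 31628/47898 = -21286/(-199) + 31628/47898 = -21286*(-1/199) + 31628*(1/47898) = 21286/199 + 15814/23949 = 512925400/4765851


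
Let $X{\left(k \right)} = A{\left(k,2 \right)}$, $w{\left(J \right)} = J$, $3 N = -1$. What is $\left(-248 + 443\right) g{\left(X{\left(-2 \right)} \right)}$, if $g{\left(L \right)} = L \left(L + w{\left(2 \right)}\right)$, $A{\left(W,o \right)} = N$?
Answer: $- \frac{325}{3} \approx -108.33$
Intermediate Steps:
$N = - \frac{1}{3}$ ($N = \frac{1}{3} \left(-1\right) = - \frac{1}{3} \approx -0.33333$)
$A{\left(W,o \right)} = - \frac{1}{3}$
$X{\left(k \right)} = - \frac{1}{3}$
$g{\left(L \right)} = L \left(2 + L\right)$ ($g{\left(L \right)} = L \left(L + 2\right) = L \left(2 + L\right)$)
$\left(-248 + 443\right) g{\left(X{\left(-2 \right)} \right)} = \left(-248 + 443\right) \left(- \frac{2 - \frac{1}{3}}{3}\right) = 195 \left(\left(- \frac{1}{3}\right) \frac{5}{3}\right) = 195 \left(- \frac{5}{9}\right) = - \frac{325}{3}$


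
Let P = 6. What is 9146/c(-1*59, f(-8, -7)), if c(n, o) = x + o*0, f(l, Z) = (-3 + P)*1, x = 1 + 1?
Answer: 4573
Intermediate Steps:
x = 2
f(l, Z) = 3 (f(l, Z) = (-3 + 6)*1 = 3*1 = 3)
c(n, o) = 2 (c(n, o) = 2 + o*0 = 2 + 0 = 2)
9146/c(-1*59, f(-8, -7)) = 9146/2 = 9146*(½) = 4573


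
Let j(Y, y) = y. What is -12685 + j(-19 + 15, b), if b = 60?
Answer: -12625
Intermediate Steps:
-12685 + j(-19 + 15, b) = -12685 + 60 = -12625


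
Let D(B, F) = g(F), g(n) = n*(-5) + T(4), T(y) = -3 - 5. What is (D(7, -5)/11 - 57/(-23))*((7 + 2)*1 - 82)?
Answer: -74314/253 ≈ -293.73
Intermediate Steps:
T(y) = -8
g(n) = -8 - 5*n (g(n) = n*(-5) - 8 = -5*n - 8 = -8 - 5*n)
D(B, F) = -8 - 5*F
(D(7, -5)/11 - 57/(-23))*((7 + 2)*1 - 82) = ((-8 - 5*(-5))/11 - 57/(-23))*((7 + 2)*1 - 82) = ((-8 + 25)*(1/11) - 57*(-1/23))*(9*1 - 82) = (17*(1/11) + 57/23)*(9 - 82) = (17/11 + 57/23)*(-73) = (1018/253)*(-73) = -74314/253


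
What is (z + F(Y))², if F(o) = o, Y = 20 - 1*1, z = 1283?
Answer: 1695204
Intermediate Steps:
Y = 19 (Y = 20 - 1 = 19)
(z + F(Y))² = (1283 + 19)² = 1302² = 1695204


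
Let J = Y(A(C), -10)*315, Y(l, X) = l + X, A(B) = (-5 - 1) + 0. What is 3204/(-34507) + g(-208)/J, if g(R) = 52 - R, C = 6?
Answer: -1255999/8695764 ≈ -0.14444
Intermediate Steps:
A(B) = -6 (A(B) = -6 + 0 = -6)
Y(l, X) = X + l
J = -5040 (J = (-10 - 6)*315 = -16*315 = -5040)
3204/(-34507) + g(-208)/J = 3204/(-34507) + (52 - 1*(-208))/(-5040) = 3204*(-1/34507) + (52 + 208)*(-1/5040) = -3204/34507 + 260*(-1/5040) = -3204/34507 - 13/252 = -1255999/8695764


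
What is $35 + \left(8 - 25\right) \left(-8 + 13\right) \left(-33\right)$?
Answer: $2840$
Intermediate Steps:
$35 + \left(8 - 25\right) \left(-8 + 13\right) \left(-33\right) = 35 + \left(-17\right) 5 \left(-33\right) = 35 - -2805 = 35 + 2805 = 2840$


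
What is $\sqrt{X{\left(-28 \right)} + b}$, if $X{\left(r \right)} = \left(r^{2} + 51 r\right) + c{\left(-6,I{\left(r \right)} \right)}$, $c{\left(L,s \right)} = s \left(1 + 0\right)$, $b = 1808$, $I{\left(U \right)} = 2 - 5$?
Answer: $3 \sqrt{129} \approx 34.073$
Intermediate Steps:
$I{\left(U \right)} = -3$ ($I{\left(U \right)} = 2 - 5 = -3$)
$c{\left(L,s \right)} = s$ ($c{\left(L,s \right)} = s 1 = s$)
$X{\left(r \right)} = -3 + r^{2} + 51 r$ ($X{\left(r \right)} = \left(r^{2} + 51 r\right) - 3 = -3 + r^{2} + 51 r$)
$\sqrt{X{\left(-28 \right)} + b} = \sqrt{\left(-3 + \left(-28\right)^{2} + 51 \left(-28\right)\right) + 1808} = \sqrt{\left(-3 + 784 - 1428\right) + 1808} = \sqrt{-647 + 1808} = \sqrt{1161} = 3 \sqrt{129}$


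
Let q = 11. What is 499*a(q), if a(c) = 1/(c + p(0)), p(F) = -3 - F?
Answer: 499/8 ≈ 62.375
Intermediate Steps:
a(c) = 1/(-3 + c) (a(c) = 1/(c + (-3 - 1*0)) = 1/(c + (-3 + 0)) = 1/(c - 3) = 1/(-3 + c))
499*a(q) = 499/(-3 + 11) = 499/8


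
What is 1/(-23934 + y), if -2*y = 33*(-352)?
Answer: -1/18126 ≈ -5.5169e-5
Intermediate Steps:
y = 5808 (y = -33*(-352)/2 = -½*(-11616) = 5808)
1/(-23934 + y) = 1/(-23934 + 5808) = 1/(-18126) = -1/18126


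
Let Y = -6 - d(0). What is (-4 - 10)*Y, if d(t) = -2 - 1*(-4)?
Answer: 112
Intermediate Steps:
d(t) = 2 (d(t) = -2 + 4 = 2)
Y = -8 (Y = -6 - 1*2 = -6 - 2 = -8)
(-4 - 10)*Y = (-4 - 10)*(-8) = -14*(-8) = 112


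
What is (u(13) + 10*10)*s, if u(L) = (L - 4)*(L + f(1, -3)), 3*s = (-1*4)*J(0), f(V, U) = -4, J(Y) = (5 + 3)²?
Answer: -46336/3 ≈ -15445.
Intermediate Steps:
J(Y) = 64 (J(Y) = 8² = 64)
s = -256/3 (s = (-1*4*64)/3 = (-4*64)/3 = (⅓)*(-256) = -256/3 ≈ -85.333)
u(L) = (-4 + L)² (u(L) = (L - 4)*(L - 4) = (-4 + L)*(-4 + L) = (-4 + L)²)
(u(13) + 10*10)*s = ((16 + 13² - 8*13) + 10*10)*(-256/3) = ((16 + 169 - 104) + 100)*(-256/3) = (81 + 100)*(-256/3) = 181*(-256/3) = -46336/3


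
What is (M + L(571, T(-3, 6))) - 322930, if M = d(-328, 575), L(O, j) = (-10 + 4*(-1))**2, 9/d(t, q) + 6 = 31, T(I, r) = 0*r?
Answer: -8068341/25 ≈ -3.2273e+5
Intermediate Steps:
T(I, r) = 0
d(t, q) = 9/25 (d(t, q) = 9/(-6 + 31) = 9/25)
L(O, j) = 196 (L(O, j) = (-10 - 4)**2 = (-14)**2 = 196)
M = 9/25 ≈ 0.36000
(M + L(571, T(-3, 6))) - 322930 = (9/25 + 196) - 322930 = 4909/25 - 322930 = -8068341/25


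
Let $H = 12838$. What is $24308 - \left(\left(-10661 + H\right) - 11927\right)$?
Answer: $34058$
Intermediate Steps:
$24308 - \left(\left(-10661 + H\right) - 11927\right) = 24308 - \left(\left(-10661 + 12838\right) - 11927\right) = 24308 - \left(2177 - 11927\right) = 24308 - -9750 = 24308 + 9750 = 34058$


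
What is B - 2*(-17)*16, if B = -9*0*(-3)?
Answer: 544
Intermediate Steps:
B = 0 (B = 0*(-3) = 0)
B - 2*(-17)*16 = 0 - 2*(-17)*16 = 0 - (-34)*16 = 0 - 1*(-544) = 0 + 544 = 544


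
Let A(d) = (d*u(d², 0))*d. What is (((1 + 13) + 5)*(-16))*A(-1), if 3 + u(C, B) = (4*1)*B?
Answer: 912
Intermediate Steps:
u(C, B) = -3 + 4*B (u(C, B) = -3 + (4*1)*B = -3 + 4*B)
A(d) = -3*d² (A(d) = (d*(-3 + 4*0))*d = (d*(-3 + 0))*d = (d*(-3))*d = (-3*d)*d = -3*d²)
(((1 + 13) + 5)*(-16))*A(-1) = (((1 + 13) + 5)*(-16))*(-3*(-1)²) = ((14 + 5)*(-16))*(-3*1) = (19*(-16))*(-3) = -304*(-3) = 912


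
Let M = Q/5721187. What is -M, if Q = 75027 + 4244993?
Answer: -4320020/5721187 ≈ -0.75509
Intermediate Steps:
Q = 4320020
M = 4320020/5721187 ≈ 0.75509
-M = -1*4320020/5721187 = -4320020/5721187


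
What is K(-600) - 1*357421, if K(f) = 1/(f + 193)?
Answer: -145470348/407 ≈ -3.5742e+5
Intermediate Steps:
K(f) = 1/(193 + f)
K(-600) - 1*357421 = 1/(193 - 600) - 1*357421 = 1/(-407) - 357421 = -1/407 - 357421 = -145470348/407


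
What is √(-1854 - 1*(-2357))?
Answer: √503 ≈ 22.428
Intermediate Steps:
√(-1854 - 1*(-2357)) = √(-1854 + 2357) = √503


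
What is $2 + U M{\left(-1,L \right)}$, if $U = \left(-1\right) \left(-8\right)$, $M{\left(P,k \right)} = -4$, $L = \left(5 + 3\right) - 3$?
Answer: $-30$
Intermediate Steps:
$L = 5$ ($L = 8 - 3 = 5$)
$U = 8$
$2 + U M{\left(-1,L \right)} = 2 + 8 \left(-4\right) = 2 - 32 = -30$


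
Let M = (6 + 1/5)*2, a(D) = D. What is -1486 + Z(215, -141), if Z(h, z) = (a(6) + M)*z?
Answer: -20402/5 ≈ -4080.4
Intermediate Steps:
M = 62/5 (M = (6 + ⅕)*2 = (31/5)*2 = 62/5 ≈ 12.400)
Z(h, z) = 92*z/5 (Z(h, z) = (6 + 62/5)*z = 92*z/5)
-1486 + Z(215, -141) = -1486 + (92/5)*(-141) = -1486 - 12972/5 = -20402/5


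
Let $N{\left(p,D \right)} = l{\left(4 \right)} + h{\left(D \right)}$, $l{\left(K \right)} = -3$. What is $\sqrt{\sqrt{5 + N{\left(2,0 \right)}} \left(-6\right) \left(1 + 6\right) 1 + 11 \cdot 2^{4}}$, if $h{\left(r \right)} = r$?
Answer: $\sqrt{176 - 42 \sqrt{2}} \approx 10.798$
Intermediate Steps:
$N{\left(p,D \right)} = -3 + D$
$\sqrt{\sqrt{5 + N{\left(2,0 \right)}} \left(-6\right) \left(1 + 6\right) 1 + 11 \cdot 2^{4}} = \sqrt{\sqrt{5 + \left(-3 + 0\right)} \left(-6\right) \left(1 + 6\right) 1 + 11 \cdot 2^{4}} = \sqrt{\sqrt{5 - 3} \left(-6\right) 7 \cdot 1 + 11 \cdot 16} = \sqrt{\sqrt{2} \left(-6\right) 7 + 176} = \sqrt{- 6 \sqrt{2} \cdot 7 + 176} = \sqrt{- 42 \sqrt{2} + 176} = \sqrt{176 - 42 \sqrt{2}}$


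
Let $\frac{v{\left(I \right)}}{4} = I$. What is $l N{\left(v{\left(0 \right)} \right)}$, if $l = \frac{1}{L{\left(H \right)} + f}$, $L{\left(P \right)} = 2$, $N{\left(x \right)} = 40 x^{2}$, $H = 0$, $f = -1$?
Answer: $0$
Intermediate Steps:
$v{\left(I \right)} = 4 I$
$l = 1$ ($l = \frac{1}{2 - 1} = 1^{-1} = 1$)
$l N{\left(v{\left(0 \right)} \right)} = 1 \cdot 40 \left(4 \cdot 0\right)^{2} = 1 \cdot 40 \cdot 0^{2} = 1 \cdot 40 \cdot 0 = 1 \cdot 0 = 0$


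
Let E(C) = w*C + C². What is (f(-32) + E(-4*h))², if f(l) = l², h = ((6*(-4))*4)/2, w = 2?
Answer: 1464745984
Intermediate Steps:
h = -48 (h = -24*4*(½) = -96*½ = -48)
E(C) = C² + 2*C (E(C) = 2*C + C² = C² + 2*C)
(f(-32) + E(-4*h))² = ((-32)² + (-4*(-48))*(2 - 4*(-48)))² = (1024 + 192*(2 + 192))² = (1024 + 192*194)² = (1024 + 37248)² = 38272² = 1464745984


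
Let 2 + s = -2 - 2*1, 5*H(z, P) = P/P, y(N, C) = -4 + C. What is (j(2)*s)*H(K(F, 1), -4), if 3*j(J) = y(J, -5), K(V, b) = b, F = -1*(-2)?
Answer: 18/5 ≈ 3.6000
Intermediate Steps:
F = 2
j(J) = -3 (j(J) = (-4 - 5)/3 = (1/3)*(-9) = -3)
H(z, P) = 1/5 (H(z, P) = (P/P)/5 = (1/5)*1 = 1/5)
s = -6 (s = -2 + (-2 - 2*1) = -2 + (-2 - 2) = -2 - 4 = -6)
(j(2)*s)*H(K(F, 1), -4) = -3*(-6)*(1/5) = 18*(1/5) = 18/5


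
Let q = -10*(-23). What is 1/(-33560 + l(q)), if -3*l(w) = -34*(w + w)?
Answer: -3/85040 ≈ -3.5278e-5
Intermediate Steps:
q = 230
l(w) = 68*w/3 (l(w) = -(-34)*(w + w)/3 = -(-34)*2*w/3 = -(-68)*w/3 = 68*w/3)
1/(-33560 + l(q)) = 1/(-33560 + (68/3)*230) = 1/(-33560 + 15640/3) = 1/(-85040/3) = -3/85040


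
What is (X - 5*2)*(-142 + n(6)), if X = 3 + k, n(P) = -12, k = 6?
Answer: 154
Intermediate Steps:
X = 9 (X = 3 + 6 = 9)
(X - 5*2)*(-142 + n(6)) = (9 - 5*2)*(-142 - 12) = (9 - 10)*(-154) = -1*(-154) = 154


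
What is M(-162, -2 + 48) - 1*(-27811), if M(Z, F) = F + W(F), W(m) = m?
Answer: 27903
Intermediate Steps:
M(Z, F) = 2*F (M(Z, F) = F + F = 2*F)
M(-162, -2 + 48) - 1*(-27811) = 2*(-2 + 48) - 1*(-27811) = 2*46 + 27811 = 92 + 27811 = 27903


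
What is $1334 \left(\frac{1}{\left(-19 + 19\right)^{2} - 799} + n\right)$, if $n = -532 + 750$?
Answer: $\frac{232357454}{799} \approx 2.9081 \cdot 10^{5}$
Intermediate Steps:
$n = 218$
$1334 \left(\frac{1}{\left(-19 + 19\right)^{2} - 799} + n\right) = 1334 \left(\frac{1}{\left(-19 + 19\right)^{2} - 799} + 218\right) = 1334 \left(\frac{1}{0^{2} - 799} + 218\right) = 1334 \left(\frac{1}{0 - 799} + 218\right) = 1334 \left(\frac{1}{-799} + 218\right) = 1334 \left(- \frac{1}{799} + 218\right) = 1334 \cdot \frac{174181}{799} = \frac{232357454}{799}$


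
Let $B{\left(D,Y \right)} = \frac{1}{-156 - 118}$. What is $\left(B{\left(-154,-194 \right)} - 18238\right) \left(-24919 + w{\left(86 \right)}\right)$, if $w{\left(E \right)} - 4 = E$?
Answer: $\frac{124075801577}{274} \approx 4.5283 \cdot 10^{8}$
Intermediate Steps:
$w{\left(E \right)} = 4 + E$
$B{\left(D,Y \right)} = - \frac{1}{274}$ ($B{\left(D,Y \right)} = \frac{1}{-274} = - \frac{1}{274}$)
$\left(B{\left(-154,-194 \right)} - 18238\right) \left(-24919 + w{\left(86 \right)}\right) = \left(- \frac{1}{274} - 18238\right) \left(-24919 + \left(4 + 86\right)\right) = - \frac{4997213 \left(-24919 + 90\right)}{274} = \left(- \frac{4997213}{274}\right) \left(-24829\right) = \frac{124075801577}{274}$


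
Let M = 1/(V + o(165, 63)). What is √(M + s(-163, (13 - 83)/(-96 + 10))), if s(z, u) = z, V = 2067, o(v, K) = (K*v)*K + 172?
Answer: I*√17596336854291/328562 ≈ 12.767*I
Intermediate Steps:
o(v, K) = 172 + v*K² (o(v, K) = v*K² + 172 = 172 + v*K²)
M = 1/657124 (M = 1/(2067 + (172 + 165*63²)) = 1/(2067 + (172 + 165*3969)) = 1/(2067 + (172 + 654885)) = 1/(2067 + 655057) = 1/657124 ≈ 1.5218e-6)
√(M + s(-163, (13 - 83)/(-96 + 10))) = √(1/657124 - 163) = √(-107111211/657124) = I*√17596336854291/328562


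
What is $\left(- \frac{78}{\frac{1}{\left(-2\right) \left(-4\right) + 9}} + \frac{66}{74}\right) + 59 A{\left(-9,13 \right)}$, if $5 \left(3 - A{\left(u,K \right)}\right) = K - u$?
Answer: $- \frac{260426}{185} \approx -1407.7$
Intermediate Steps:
$A{\left(u,K \right)} = 3 - \frac{K}{5} + \frac{u}{5}$ ($A{\left(u,K \right)} = 3 - \frac{K - u}{5} = 3 - \left(- \frac{u}{5} + \frac{K}{5}\right) = 3 - \frac{K}{5} + \frac{u}{5}$)
$\left(- \frac{78}{\frac{1}{\left(-2\right) \left(-4\right) + 9}} + \frac{66}{74}\right) + 59 A{\left(-9,13 \right)} = \left(- \frac{78}{\frac{1}{\left(-2\right) \left(-4\right) + 9}} + \frac{66}{74}\right) + 59 \left(3 - \frac{13}{5} + \frac{1}{5} \left(-9\right)\right) = \left(- \frac{78}{\frac{1}{8 + 9}} + 66 \cdot \frac{1}{74}\right) + 59 \left(3 - \frac{13}{5} - \frac{9}{5}\right) = \left(- \frac{78}{\frac{1}{17}} + \frac{33}{37}\right) + 59 \left(- \frac{7}{5}\right) = \left(- 78 \frac{1}{\frac{1}{17}} + \frac{33}{37}\right) - \frac{413}{5} = \left(\left(-78\right) 17 + \frac{33}{37}\right) - \frac{413}{5} = \left(-1326 + \frac{33}{37}\right) - \frac{413}{5} = - \frac{49029}{37} - \frac{413}{5} = - \frac{260426}{185}$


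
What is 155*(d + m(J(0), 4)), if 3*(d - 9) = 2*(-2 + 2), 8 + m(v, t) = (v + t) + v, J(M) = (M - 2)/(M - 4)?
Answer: 930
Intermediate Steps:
J(M) = (-2 + M)/(-4 + M)
m(v, t) = -8 + t + 2*v (m(v, t) = -8 + ((v + t) + v) = -8 + ((t + v) + v) = -8 + (t + 2*v) = -8 + t + 2*v)
d = 9 (d = 9 + (2*(-2 + 2))/3 = 9 + (2*0)/3 = 9 + (1/3)*0 = 9 + 0 = 9)
155*(d + m(J(0), 4)) = 155*(9 + (-8 + 4 + 2*((-2 + 0)/(-4 + 0)))) = 155*(9 + (-8 + 4 + 2*(-2/(-4)))) = 155*(9 + (-8 + 4 + 2*(-1/4*(-2)))) = 155*(9 + (-8 + 4 + 2*(1/2))) = 155*(9 + (-8 + 4 + 1)) = 155*(9 - 3) = 155*6 = 930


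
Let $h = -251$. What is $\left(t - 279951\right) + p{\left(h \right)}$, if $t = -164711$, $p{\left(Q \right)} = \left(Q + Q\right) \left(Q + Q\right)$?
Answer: $-192658$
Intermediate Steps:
$p{\left(Q \right)} = 4 Q^{2}$ ($p{\left(Q \right)} = 2 Q 2 Q = 4 Q^{2}$)
$\left(t - 279951\right) + p{\left(h \right)} = \left(-164711 - 279951\right) + 4 \left(-251\right)^{2} = -444662 + 4 \cdot 63001 = -444662 + 252004 = -192658$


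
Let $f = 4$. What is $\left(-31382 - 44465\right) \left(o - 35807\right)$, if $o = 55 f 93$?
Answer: $1164023909$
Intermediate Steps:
$o = 20460$ ($o = 55 \cdot 4 \cdot 93 = 55 \cdot 372 = 20460$)
$\left(-31382 - 44465\right) \left(o - 35807\right) = \left(-31382 - 44465\right) \left(20460 - 35807\right) = \left(-75847\right) \left(-15347\right) = 1164023909$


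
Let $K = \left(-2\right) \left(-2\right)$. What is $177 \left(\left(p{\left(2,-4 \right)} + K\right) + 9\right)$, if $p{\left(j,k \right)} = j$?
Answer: $2655$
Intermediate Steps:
$K = 4$
$177 \left(\left(p{\left(2,-4 \right)} + K\right) + 9\right) = 177 \left(\left(2 + 4\right) + 9\right) = 177 \left(6 + 9\right) = 177 \cdot 15 = 2655$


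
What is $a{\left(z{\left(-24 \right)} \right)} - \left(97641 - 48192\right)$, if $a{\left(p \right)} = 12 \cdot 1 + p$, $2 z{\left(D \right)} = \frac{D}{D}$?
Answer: $- \frac{98873}{2} \approx -49437.0$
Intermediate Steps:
$z{\left(D \right)} = \frac{1}{2}$ ($z{\left(D \right)} = \frac{D \frac{1}{D}}{2} = \frac{1}{2} \cdot 1 = \frac{1}{2}$)
$a{\left(p \right)} = 12 + p$
$a{\left(z{\left(-24 \right)} \right)} - \left(97641 - 48192\right) = \left(12 + \frac{1}{2}\right) - \left(97641 - 48192\right) = \frac{25}{2} - 49449 = - \frac{98873}{2}$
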